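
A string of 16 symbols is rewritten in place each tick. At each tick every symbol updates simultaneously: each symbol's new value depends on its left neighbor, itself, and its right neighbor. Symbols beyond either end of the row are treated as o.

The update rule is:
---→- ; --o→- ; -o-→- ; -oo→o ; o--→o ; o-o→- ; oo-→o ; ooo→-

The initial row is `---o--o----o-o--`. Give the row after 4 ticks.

-ooo---o--o-----

tick 1: o---o--o------o-
tick 2: oo---o--o-------
tick 3: -oo---o--o------
tick 4: -ooo---o--o-----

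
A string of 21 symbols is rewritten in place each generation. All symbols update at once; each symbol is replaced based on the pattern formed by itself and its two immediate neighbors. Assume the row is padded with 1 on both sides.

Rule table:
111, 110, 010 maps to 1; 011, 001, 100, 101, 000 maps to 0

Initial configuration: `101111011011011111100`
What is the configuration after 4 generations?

generation 1: 100111001001001111100
generation 2: 100011001001000111100
generation 3: 100001001001000011100
generation 4: 100001001001000001100

100001001001000001100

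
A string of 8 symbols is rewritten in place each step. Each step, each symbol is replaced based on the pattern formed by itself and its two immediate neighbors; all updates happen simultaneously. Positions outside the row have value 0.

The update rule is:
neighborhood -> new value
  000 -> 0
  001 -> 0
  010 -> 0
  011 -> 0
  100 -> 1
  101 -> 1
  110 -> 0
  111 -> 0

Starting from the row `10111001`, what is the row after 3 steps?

01000100
00100010
00010001

00010001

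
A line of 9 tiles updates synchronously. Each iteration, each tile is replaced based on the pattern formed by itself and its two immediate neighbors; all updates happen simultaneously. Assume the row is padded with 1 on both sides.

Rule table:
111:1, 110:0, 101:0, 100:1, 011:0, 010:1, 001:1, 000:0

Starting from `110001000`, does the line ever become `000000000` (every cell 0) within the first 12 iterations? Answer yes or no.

101011101
001001000
111111101
111111000
111110101
111100100
111011111
110001111
101010111
001010011
111011101
110001000
iteration 12 is 110001000, still not uniform 0

no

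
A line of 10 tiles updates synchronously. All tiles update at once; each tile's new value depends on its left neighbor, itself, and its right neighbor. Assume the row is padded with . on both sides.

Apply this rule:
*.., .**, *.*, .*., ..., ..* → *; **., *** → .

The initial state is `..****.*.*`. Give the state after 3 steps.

****...***

***...****
*..****...
****...***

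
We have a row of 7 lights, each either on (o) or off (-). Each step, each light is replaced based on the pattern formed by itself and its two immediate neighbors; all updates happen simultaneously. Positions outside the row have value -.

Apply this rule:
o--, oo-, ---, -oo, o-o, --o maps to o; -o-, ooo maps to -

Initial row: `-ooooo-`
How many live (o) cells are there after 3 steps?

oo---oo
ooooooo
o-----o
count of o: 2

2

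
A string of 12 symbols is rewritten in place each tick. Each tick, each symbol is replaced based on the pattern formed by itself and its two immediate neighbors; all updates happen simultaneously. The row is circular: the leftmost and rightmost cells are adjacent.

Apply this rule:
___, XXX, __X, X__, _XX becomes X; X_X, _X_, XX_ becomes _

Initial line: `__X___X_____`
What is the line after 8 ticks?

XX_XXX_XXXXX
X__XX__XXXXX
_XXX_XXXXXXX
_XX__XXXXXX_
XX_XXXXXXX_X
X__XXXXXX__X
_XXXXXXX_XXX
_XXXXXX__XX_

_XXXXXX__XX_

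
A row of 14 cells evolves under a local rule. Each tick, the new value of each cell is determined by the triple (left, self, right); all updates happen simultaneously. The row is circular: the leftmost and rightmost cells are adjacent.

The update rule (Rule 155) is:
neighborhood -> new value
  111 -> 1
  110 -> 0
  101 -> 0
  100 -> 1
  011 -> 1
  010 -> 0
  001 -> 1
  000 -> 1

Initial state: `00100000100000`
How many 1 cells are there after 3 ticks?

12

tick 1: 11011111011111
tick 2: 10011110011111
tick 3: 01111101111111
count of 1: 12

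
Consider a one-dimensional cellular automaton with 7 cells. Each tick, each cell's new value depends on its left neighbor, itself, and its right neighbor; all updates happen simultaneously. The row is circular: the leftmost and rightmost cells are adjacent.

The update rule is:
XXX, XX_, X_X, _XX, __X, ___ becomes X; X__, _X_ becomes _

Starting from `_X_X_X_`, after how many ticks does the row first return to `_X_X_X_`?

7

X_X_X__
_X_X__X
X_X__X_
_X__X_X
X__X_X_
__X_X_X
_X_X_X_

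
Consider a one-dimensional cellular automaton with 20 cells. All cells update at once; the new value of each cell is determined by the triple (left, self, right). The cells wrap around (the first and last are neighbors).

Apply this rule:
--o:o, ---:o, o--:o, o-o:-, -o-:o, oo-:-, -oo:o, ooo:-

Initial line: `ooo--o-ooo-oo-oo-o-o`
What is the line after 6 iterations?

iteration 1: ---ooo-o---o--o--o-o
iteration 2: oooo---ooooooooooo-o
iteration 3: ----oooo-----------o
iteration 4: ooooo---oooooooooooo
iteration 5: -----oooo-----------
iteration 6: oooooo---ooooooooooo

oooooo---ooooooooooo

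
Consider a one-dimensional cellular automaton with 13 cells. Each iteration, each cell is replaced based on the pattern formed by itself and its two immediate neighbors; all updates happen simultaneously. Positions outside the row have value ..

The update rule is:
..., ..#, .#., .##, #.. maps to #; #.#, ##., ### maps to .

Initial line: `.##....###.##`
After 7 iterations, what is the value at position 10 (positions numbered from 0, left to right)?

##.#####...#.
#..#....#####
#########....
#........####
##########...
#.........###
###########..
position 10 holds #

#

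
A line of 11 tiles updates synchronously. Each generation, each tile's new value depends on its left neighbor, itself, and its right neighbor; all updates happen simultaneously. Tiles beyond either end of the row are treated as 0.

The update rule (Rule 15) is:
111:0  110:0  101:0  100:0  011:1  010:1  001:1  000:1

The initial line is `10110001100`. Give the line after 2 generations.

10101100011

10100111001
10101100011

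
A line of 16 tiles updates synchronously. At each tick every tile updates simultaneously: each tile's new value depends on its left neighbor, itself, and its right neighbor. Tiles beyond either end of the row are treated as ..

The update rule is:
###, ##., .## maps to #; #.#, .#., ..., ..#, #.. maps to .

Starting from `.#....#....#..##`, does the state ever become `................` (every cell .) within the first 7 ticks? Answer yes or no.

tick 1: ..............##
tick 2: ..............##  (fixed point — unchanged through tick 7)
tick 7 is ..............##, still not uniform .

no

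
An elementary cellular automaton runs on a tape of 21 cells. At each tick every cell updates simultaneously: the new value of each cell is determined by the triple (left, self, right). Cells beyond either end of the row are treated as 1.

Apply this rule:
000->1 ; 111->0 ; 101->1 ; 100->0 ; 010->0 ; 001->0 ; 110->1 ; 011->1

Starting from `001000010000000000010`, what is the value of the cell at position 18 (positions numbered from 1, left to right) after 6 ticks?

0

000011000111111111001
011011010100000001001
111111101001111100001
000000110001000101101
011110110100010011111
110011111001000010000
position 18 holds 0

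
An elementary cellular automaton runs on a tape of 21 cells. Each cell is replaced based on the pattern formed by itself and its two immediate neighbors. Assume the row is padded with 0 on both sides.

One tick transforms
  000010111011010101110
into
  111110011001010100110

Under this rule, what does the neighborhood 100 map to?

At position 20 the neighborhood is 100; the next row has 0 there.

0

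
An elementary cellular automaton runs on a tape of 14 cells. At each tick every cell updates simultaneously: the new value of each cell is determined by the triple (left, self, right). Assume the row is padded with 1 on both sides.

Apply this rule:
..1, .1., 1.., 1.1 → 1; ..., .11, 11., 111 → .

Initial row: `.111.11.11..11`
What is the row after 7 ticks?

1...1..1..11..
.1.1111111..11
111.......11..
...1.....1..11
1.111...1111..
.1...1.1....11
111.11111..1..

111.11111..1..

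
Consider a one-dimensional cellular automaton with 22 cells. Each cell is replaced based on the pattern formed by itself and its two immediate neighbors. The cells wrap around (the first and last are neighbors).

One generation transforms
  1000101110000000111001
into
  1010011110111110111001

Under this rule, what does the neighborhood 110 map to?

1

At position 0 the neighborhood is 110; the next row has 1 there.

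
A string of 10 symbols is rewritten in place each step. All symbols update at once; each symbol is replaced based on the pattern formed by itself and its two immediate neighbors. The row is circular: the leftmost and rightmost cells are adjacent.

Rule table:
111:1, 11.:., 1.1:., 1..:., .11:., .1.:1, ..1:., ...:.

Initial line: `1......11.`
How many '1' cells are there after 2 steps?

1

step 1: 1.........
step 2: 1.........
count of 1: 1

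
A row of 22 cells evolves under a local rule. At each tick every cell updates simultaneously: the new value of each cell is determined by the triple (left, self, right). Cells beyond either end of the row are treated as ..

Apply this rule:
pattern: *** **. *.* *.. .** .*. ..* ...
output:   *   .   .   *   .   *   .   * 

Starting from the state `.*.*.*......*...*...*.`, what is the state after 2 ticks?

tick 1: .*.*.******.***.***.**
tick 2: .*.*..****...*...*....

.*.*..****...*...*....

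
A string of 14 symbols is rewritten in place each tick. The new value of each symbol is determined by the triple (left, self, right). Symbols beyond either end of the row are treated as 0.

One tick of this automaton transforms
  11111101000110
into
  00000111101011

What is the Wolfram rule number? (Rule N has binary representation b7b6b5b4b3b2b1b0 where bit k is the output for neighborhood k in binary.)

position 1: 111 → 0  (bit 7 = 0)
position 5: 110 → 1  (bit 6 = 1)
position 6: 101 → 1  (bit 5 = 1)
position 8: 100 → 1  (bit 4 = 1)
position 0: 011 → 0  (bit 3 = 0)
position 7: 010 → 1  (bit 2 = 1)
position 10: 001 → 1  (bit 1 = 1)
position 9: 000 → 0  (bit 0 = 0)
bits b7..b0 = 01110110 = 118

118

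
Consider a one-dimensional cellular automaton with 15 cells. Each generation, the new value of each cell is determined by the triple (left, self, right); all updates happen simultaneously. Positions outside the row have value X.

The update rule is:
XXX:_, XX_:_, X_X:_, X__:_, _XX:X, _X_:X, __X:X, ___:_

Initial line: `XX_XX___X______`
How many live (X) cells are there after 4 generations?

___X___XX_____X
__XX__XX_____XX
_XX__XX_____XX_
_X__XX_____XX__
count of X: 5

5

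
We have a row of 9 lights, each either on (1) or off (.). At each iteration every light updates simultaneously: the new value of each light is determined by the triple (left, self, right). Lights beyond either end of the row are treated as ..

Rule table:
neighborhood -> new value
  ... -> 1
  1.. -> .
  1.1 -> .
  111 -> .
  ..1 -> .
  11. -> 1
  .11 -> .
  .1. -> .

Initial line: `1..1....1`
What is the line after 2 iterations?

1111..1.1

.....11..
1111..1.1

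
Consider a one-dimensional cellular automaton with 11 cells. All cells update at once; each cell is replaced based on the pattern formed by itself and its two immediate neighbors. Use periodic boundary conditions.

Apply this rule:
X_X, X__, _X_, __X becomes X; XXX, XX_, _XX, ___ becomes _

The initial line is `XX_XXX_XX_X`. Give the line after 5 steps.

__X___X__X_
_XXX_XXXXXX
X___X______
XX_XXX____X
__X___X__X_

__X___X__X_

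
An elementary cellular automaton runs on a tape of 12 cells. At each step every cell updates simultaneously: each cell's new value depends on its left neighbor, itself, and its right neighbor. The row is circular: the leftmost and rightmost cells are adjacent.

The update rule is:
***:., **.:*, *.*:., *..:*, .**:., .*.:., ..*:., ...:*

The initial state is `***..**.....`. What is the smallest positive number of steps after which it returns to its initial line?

step 1: ..**..*****.
step 2: *..**.....**
step 3: **..*****...
step 4: .**.....***.
step 5: ..*****...**
step 6: *.....***..*
step 7: *****...**..
step 8: ....***..**.
step 9: ***...**..**
step 10: ..***..**...
step 11: *...**..****
step 12: ***..**.....

12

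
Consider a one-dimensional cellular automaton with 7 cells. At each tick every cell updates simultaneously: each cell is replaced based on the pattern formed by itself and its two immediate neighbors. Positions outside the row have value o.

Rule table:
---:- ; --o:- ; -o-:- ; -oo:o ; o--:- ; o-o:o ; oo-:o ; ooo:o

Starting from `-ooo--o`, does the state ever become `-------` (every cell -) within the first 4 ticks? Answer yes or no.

oooo--o
oooo--o  (fixed point — unchanged through tick 4)
tick 4 is oooo--o, still not uniform -

no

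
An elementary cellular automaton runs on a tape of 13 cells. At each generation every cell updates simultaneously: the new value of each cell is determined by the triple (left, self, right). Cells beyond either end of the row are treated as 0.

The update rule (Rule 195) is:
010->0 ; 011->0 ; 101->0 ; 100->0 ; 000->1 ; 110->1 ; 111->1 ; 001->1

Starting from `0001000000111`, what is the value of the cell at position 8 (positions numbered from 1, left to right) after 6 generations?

1110011111011
0110101111001
1010000111010
0000111011000
1111011001011
0111001010001
position 8 holds 0

0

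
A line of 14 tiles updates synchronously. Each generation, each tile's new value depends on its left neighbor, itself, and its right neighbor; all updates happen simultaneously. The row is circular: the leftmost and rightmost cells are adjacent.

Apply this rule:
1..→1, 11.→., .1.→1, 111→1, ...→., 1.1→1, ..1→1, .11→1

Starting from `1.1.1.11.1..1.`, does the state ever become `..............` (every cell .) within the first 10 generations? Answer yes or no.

no

1111111.111111
111111.1111111
11111.11111111
1111.111111111
111.1111111111
11.11111111111
1.111111111111
.1111111111111
1111111111111.
111111111111.1
generation 10 is 111111111111.1, still not uniform .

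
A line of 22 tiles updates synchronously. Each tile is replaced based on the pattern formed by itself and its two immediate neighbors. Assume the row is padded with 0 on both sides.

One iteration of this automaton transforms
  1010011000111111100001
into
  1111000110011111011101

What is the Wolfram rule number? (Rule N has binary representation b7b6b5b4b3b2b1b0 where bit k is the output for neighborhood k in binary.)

181

position 11: 111 → 1  (bit 7 = 1)
position 6: 110 → 0  (bit 6 = 0)
position 1: 101 → 1  (bit 5 = 1)
position 3: 100 → 1  (bit 4 = 1)
position 5: 011 → 0  (bit 3 = 0)
position 0: 010 → 1  (bit 2 = 1)
position 4: 001 → 0  (bit 1 = 0)
position 8: 000 → 1  (bit 0 = 1)
bits b7..b0 = 10110101 = 181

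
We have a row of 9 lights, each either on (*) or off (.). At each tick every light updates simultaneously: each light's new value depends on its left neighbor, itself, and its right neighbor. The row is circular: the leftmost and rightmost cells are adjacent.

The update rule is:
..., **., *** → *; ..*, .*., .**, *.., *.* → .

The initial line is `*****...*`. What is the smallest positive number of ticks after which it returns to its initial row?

7

tick 1: *****.*..
tick 2: .****....
tick 3: ..***.***
tick 4: ...**..**
tick 5: .*..*...*
tick 6: ......*..
tick 7: *****...*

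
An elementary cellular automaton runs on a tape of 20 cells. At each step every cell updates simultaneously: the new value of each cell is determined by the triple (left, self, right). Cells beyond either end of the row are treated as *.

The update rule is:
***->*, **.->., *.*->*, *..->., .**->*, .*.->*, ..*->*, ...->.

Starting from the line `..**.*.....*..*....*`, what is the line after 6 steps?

*....**.**...*******

.**.**....**.**...**
**.**....**.**...***
*.**....**.**...****
.**....**.**...*****
**....**.**...******
*....**.**...*******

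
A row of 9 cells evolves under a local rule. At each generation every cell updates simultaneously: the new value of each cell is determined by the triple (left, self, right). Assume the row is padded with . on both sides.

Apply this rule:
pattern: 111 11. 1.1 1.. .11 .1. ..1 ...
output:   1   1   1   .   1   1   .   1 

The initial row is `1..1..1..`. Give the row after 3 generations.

1..1..111

1..1..1.1
1..1..111
1..1..111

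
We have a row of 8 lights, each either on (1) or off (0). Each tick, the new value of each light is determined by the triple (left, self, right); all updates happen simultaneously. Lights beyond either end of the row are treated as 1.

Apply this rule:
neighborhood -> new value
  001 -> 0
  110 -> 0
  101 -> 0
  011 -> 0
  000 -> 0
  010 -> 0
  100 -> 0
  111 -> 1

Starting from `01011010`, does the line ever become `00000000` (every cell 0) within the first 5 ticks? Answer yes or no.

yes

00000000
all cells are 0 at tick 1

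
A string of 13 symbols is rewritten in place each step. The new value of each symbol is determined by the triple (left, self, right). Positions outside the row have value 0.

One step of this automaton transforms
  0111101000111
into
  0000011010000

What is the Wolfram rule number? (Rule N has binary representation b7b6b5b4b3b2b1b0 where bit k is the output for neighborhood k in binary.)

37

position 2: 111 → 0  (bit 7 = 0)
position 4: 110 → 0  (bit 6 = 0)
position 5: 101 → 1  (bit 5 = 1)
position 7: 100 → 0  (bit 4 = 0)
position 1: 011 → 0  (bit 3 = 0)
position 6: 010 → 1  (bit 2 = 1)
position 0: 001 → 0  (bit 1 = 0)
position 8: 000 → 1  (bit 0 = 1)
bits b7..b0 = 00100101 = 37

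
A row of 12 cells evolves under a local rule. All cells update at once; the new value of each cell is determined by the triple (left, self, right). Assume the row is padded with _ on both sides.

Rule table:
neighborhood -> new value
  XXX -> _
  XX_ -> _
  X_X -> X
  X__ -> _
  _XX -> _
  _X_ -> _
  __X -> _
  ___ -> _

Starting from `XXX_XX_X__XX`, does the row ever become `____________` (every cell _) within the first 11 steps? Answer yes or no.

yes

step 1: ___X__X_____
step 2: ____________
all cells are _ at step 2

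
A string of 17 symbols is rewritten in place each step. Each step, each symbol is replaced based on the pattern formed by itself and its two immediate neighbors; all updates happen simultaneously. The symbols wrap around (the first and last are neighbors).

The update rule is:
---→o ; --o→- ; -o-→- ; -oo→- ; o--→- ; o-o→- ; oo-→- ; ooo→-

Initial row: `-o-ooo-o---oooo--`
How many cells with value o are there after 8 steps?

11

---------o------o
-ooooooo---oooo--
---------o------o  (repeats step 1; period 2)
step 8: -ooooooo---oooo--
count of o: 11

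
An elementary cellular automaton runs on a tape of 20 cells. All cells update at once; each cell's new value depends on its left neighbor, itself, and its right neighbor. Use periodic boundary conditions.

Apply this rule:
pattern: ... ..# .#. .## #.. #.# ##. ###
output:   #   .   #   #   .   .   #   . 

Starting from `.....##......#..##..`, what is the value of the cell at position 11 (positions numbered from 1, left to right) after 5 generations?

generation 1: ####.##.####.#..##.#
generation 2: ...#.##.#..#.#..##.#
generation 3: .#.#.##.#..#.#..##.#
generation 4: .#.#.##.#..#.#..##.#  (fixed point — unchanged through generation 5)
position 11 holds .

.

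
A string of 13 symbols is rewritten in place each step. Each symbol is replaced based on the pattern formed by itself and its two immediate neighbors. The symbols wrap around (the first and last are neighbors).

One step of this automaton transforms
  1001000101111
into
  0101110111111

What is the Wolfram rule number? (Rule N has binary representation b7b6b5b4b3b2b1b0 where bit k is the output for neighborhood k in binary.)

position 10: 111 → 1  (bit 7 = 1)
position 0: 110 → 0  (bit 6 = 0)
position 8: 101 → 1  (bit 5 = 1)
position 1: 100 → 1  (bit 4 = 1)
position 9: 011 → 1  (bit 3 = 1)
position 3: 010 → 1  (bit 2 = 1)
position 2: 001 → 0  (bit 1 = 0)
position 5: 000 → 1  (bit 0 = 1)
bits b7..b0 = 10111101 = 189

189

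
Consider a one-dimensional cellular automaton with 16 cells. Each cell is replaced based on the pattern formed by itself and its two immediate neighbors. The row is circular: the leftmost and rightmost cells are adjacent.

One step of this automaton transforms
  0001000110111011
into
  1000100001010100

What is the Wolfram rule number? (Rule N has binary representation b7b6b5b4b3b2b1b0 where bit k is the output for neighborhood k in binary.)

position 11: 111 → 1  (bit 7 = 1)
position 8: 110 → 0  (bit 6 = 0)
position 9: 101 → 1  (bit 5 = 1)
position 0: 100 → 1  (bit 4 = 1)
position 7: 011 → 0  (bit 3 = 0)
position 3: 010 → 0  (bit 2 = 0)
position 2: 001 → 0  (bit 1 = 0)
position 1: 000 → 0  (bit 0 = 0)
bits b7..b0 = 10110000 = 176

176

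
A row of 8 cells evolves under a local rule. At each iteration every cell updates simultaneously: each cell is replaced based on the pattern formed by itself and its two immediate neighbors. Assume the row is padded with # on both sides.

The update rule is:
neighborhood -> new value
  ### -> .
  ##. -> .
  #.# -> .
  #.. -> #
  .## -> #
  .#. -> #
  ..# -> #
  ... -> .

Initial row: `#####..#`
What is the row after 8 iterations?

.#.#.###

.....###
#...##..
.#.##.##
.#.#..#.
.#.####.
.#.#....
.#.##..#
.#.#.###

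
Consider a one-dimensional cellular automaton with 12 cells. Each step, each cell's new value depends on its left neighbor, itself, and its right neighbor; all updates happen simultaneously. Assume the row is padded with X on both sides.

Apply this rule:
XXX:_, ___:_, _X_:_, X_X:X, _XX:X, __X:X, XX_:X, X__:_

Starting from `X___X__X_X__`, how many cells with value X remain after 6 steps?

step 1: X__X__X_X__X
step 2: X_X__X_X__XX
step 3: XX__X_X__XX_
step 4: _X_X_X__XXXX
step 5: X_X_X__XX___
step 6: XX_X__XXX__X
count of X: 7

7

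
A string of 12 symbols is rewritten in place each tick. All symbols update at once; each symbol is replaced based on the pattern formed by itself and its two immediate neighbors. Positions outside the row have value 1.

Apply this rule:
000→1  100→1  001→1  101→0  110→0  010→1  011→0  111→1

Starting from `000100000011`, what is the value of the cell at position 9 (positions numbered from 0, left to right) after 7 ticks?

111111111101
111111111000
111111110111
111111100011
111111011101
111110001000
111101111111
position 9 holds 1

1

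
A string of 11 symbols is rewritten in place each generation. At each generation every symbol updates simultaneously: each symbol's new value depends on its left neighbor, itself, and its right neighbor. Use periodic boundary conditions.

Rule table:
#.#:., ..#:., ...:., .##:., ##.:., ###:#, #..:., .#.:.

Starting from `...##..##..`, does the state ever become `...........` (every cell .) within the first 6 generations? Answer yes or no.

...........
all cells are . at generation 1

yes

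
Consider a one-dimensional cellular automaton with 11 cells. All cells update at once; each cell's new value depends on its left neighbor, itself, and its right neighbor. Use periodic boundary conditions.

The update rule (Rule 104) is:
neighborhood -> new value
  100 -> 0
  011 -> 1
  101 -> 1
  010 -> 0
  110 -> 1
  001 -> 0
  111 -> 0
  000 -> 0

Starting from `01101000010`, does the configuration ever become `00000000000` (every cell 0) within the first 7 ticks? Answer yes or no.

yes

tick 1: 01110000000
tick 2: 01010000000
tick 3: 00100000000
tick 4: 00000000000
all cells are 0 at tick 4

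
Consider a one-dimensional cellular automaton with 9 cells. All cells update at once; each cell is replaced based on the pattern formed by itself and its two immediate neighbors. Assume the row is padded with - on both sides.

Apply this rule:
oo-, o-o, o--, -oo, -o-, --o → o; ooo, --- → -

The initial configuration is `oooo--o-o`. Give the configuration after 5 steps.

step 1: o--oooooo
step 2: oooo----o
step 3: o--oo--oo
step 4: ooooooooo
step 5: o-------o

o-------o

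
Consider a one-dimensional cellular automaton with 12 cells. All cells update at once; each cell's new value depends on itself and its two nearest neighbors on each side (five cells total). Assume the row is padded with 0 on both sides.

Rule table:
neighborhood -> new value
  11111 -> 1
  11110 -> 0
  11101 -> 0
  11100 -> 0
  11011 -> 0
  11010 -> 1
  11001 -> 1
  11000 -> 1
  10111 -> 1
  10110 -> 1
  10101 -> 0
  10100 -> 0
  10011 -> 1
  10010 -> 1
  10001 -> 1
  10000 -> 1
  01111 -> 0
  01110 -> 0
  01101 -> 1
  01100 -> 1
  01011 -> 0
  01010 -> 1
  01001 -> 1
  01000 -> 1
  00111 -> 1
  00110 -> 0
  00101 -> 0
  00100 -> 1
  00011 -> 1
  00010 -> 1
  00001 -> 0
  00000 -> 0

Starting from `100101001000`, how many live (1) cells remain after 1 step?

step 1: 111010111110
count of 1: 9

9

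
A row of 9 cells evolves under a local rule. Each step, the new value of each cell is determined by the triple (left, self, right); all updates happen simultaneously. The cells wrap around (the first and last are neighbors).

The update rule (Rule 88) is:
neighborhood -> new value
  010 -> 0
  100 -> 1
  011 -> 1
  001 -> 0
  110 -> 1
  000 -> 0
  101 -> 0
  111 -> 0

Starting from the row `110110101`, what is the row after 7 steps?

110000010

010110001
000111000
000101100
000001110
000001011
100000011
110000010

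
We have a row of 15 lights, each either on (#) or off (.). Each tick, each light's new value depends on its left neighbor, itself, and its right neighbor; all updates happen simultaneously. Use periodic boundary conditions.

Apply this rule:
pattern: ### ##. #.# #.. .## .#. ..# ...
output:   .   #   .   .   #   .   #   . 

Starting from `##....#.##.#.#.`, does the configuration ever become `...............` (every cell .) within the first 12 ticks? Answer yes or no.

##...#..##.....
##..#..###....#
.#.#..##.#...##
.....###....###
....##.#...##.#
...###....###..
..##.#...##.#..
.###....###....
##.#...##.#....
##....###.....#
.#...##.#....##
....###.....###
tick 12 is ....###.....###, still not uniform .

no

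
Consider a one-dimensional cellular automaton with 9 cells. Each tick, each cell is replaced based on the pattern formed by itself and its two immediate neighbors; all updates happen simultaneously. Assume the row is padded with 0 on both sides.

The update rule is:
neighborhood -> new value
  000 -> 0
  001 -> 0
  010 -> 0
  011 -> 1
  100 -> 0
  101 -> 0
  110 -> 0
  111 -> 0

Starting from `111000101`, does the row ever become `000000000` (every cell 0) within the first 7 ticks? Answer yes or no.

100000000
000000000
all cells are 0 at tick 2

yes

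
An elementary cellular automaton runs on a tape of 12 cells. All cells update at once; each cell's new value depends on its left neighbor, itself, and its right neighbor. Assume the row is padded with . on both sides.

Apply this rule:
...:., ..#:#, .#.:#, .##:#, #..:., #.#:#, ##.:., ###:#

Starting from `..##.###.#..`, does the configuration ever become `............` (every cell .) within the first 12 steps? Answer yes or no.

step 1: .##.###.##..
step 2: ##.###.##...
step 3: #.###.##....
step 4: ####.##.....
step 5: ###.##......
step 6: ##.##.......
step 7: #.##........
step 8: ###.........
step 9: ##..........
step 10: #...........
step 11: #...........  (fixed point — unchanged through step 12)
step 12 is #..........., still not uniform .

no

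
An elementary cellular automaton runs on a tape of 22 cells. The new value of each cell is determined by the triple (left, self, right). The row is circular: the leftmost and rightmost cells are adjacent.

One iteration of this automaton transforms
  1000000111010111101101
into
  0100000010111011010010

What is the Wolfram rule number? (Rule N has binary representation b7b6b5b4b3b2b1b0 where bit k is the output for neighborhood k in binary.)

position 8: 111 → 1  (bit 7 = 1)
position 0: 110 → 0  (bit 6 = 0)
position 10: 101 → 1  (bit 5 = 1)
position 1: 100 → 1  (bit 4 = 1)
position 7: 011 → 0  (bit 3 = 0)
position 11: 010 → 1  (bit 2 = 1)
position 6: 001 → 0  (bit 1 = 0)
position 2: 000 → 0  (bit 0 = 0)
bits b7..b0 = 10110100 = 180

180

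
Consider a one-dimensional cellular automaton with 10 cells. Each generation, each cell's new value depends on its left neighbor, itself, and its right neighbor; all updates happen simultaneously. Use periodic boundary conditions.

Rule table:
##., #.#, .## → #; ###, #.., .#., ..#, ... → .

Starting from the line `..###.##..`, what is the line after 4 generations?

generation 1: ..#.####..
generation 2: ...##..#..
generation 3: ...##.....
generation 4: ...##.....

...##.....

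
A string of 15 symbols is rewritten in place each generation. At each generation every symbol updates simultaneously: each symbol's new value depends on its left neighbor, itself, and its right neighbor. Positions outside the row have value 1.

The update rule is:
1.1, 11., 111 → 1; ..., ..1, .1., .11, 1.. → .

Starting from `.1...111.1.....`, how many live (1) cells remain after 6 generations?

1

1.....111......
1......11......
1.......1......
1..............
1..............  (fixed point — unchanged through generation 6)
count of 1: 1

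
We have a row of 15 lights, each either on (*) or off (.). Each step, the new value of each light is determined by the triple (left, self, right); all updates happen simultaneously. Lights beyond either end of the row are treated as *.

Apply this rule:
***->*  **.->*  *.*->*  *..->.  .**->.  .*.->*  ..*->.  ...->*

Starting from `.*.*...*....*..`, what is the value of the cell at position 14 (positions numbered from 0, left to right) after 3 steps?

.

step 1: ****.*.*.**.*..
step 2: *********.***..
step 3: **********.**..
position 14 holds .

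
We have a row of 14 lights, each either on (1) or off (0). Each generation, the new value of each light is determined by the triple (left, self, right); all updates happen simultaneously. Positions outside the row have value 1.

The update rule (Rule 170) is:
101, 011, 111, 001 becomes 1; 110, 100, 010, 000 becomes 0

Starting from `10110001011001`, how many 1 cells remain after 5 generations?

01100010110011
11000101100111
10001011001111
00010110011111
00101100111111
count of 1: 9

9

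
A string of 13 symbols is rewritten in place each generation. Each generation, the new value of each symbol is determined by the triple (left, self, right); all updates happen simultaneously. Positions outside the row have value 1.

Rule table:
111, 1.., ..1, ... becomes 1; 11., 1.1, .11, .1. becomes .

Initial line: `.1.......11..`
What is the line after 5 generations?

..1.....11111

generation 1: ..1111111..11
generation 2: 11.11111.11.1
generation 3: 1...111......
generation 4: .111.1.111111
generation 5: ..1.....11111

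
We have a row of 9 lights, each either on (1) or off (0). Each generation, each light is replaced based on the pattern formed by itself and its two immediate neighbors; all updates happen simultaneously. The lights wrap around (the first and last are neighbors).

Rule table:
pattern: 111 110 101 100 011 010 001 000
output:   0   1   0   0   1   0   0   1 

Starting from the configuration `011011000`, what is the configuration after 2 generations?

011011011
011011011

011011011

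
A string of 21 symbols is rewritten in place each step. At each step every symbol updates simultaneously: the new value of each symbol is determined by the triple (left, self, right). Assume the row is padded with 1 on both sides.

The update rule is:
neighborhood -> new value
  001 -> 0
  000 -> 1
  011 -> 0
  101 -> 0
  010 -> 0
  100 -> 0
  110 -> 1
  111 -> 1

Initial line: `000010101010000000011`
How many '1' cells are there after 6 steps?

9

step 1: 011000000000111111001
step 2: 001011111110011111000
step 3: 000001111110001111010
step 4: 011100111110100111000
step 5: 001100011110000011010
step 6: 000101001110111001000
count of 1: 9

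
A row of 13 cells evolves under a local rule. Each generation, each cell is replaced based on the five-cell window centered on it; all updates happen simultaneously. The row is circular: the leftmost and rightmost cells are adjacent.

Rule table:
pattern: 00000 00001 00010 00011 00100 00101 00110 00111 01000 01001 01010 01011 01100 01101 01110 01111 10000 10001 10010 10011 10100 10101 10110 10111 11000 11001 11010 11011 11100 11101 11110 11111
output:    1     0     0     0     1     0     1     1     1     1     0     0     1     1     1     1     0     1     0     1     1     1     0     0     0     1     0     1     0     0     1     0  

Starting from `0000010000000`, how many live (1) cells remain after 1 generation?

1110011011111
count of 1: 10

10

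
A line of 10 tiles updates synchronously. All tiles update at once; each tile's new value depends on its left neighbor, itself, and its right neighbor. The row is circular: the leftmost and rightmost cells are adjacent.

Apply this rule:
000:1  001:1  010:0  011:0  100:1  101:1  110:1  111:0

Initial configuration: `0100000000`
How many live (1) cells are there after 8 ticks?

1011111111
1100000000
0111111111
1000000001
1111111110
0000000011
1111111101
0000000110
count of 1: 2

2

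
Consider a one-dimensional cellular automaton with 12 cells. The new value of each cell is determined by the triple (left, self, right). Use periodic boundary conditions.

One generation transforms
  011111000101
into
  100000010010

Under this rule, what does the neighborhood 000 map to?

At position 7 the neighborhood is 000; the next row has 1 there.

1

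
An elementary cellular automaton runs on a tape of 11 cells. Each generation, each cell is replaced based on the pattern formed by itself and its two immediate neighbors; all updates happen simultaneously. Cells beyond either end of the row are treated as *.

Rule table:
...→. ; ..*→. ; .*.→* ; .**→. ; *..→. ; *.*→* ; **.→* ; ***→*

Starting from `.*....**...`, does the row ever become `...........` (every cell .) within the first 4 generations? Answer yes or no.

**.....*...
**.....*...  (fixed point — unchanged through generation 4)
generation 4 is **.....*..., still not uniform .

no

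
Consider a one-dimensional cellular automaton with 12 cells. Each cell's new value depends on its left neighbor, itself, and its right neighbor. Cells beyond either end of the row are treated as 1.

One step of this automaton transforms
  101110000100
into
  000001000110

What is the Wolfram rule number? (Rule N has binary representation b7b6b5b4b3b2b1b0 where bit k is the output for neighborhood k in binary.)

position 3: 111 → 0  (bit 7 = 0)
position 0: 110 → 0  (bit 6 = 0)
position 1: 101 → 0  (bit 5 = 0)
position 5: 100 → 1  (bit 4 = 1)
position 2: 011 → 0  (bit 3 = 0)
position 9: 010 → 1  (bit 2 = 1)
position 8: 001 → 0  (bit 1 = 0)
position 6: 000 → 0  (bit 0 = 0)
bits b7..b0 = 00010100 = 20

20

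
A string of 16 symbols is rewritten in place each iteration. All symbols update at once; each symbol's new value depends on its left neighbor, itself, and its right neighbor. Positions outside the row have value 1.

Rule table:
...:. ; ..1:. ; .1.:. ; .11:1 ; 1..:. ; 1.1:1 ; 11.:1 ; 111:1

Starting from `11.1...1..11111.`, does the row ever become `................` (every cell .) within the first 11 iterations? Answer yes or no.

iteration 1: 111.......111111
iteration 2: 111.......111111  (fixed point — unchanged through iteration 11)
iteration 11 is 111.......111111, still not uniform .

no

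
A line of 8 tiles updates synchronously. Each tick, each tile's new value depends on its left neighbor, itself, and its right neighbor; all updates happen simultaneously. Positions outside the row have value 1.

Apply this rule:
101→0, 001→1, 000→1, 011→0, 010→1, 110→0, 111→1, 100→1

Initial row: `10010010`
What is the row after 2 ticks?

00111100

01111110
00111100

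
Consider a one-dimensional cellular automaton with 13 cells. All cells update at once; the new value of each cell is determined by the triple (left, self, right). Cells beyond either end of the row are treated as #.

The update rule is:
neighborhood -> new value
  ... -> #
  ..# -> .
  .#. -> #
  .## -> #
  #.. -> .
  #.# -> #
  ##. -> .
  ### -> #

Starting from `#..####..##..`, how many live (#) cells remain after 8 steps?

...###...#...
.#.##..#.#.#.
####...######
###..#.######
##...########
#..#.########
...##########
.#.##########
count of #: 11

11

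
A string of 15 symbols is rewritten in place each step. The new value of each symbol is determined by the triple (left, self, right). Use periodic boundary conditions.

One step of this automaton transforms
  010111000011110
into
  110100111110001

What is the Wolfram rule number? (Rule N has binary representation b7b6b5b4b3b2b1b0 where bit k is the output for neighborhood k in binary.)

position 4: 111 → 0  (bit 7 = 0)
position 5: 110 → 0  (bit 6 = 0)
position 2: 101 → 0  (bit 5 = 0)
position 6: 100 → 1  (bit 4 = 1)
position 3: 011 → 1  (bit 3 = 1)
position 1: 010 → 1  (bit 2 = 1)
position 0: 001 → 1  (bit 1 = 1)
position 7: 000 → 1  (bit 0 = 1)
bits b7..b0 = 00011111 = 31

31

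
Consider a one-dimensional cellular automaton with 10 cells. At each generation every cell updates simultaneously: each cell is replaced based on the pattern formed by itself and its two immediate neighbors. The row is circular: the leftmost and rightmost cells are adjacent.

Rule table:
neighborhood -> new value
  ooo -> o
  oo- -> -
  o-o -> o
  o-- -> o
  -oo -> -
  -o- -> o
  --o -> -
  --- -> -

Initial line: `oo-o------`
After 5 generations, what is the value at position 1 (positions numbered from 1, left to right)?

--ooo-----
---o-o----
---oooo---
----oo-o--
------ooo-
position 1 holds -

-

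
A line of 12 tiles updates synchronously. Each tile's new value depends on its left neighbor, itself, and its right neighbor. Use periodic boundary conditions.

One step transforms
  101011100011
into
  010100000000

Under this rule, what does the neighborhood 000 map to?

0

At position 8 the neighborhood is 000; the next row has 0 there.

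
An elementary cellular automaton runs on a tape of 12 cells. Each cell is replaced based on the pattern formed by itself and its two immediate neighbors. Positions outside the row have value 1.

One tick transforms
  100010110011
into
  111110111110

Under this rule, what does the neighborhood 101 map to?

At position 5 the neighborhood is 101; the next row has 0 there.

0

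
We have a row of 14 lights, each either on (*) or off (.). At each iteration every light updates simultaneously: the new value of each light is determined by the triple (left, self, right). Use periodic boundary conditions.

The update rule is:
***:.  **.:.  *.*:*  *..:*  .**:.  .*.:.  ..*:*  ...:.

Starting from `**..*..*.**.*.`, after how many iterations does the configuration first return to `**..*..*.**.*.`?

iteration 1: ..**.**.*..*.*
iteration 2: **..*..*.**.*.

2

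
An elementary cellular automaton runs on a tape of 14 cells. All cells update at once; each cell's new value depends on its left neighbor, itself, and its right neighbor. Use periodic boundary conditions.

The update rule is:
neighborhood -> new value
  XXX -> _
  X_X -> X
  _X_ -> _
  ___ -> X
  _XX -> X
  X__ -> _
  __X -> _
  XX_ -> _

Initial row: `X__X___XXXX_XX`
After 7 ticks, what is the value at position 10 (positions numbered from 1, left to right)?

_

tick 1: _____X_X___XX_
tick 2: XXXX__X__X_X__
tick 3: X_________X___
tick 4: __XXXXXXX___X_
tick 5: X_X_______X___
tick 6: _X__XXXXX___X_
tick 7: ____X_____X___
position 10 holds _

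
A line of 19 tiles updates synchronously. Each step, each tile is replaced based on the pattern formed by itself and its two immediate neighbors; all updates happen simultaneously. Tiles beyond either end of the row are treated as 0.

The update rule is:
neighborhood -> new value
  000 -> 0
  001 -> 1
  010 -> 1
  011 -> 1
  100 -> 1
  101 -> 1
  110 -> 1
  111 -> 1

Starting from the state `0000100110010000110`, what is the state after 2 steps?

0001111111111001111
0011111111111111111

0011111111111111111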